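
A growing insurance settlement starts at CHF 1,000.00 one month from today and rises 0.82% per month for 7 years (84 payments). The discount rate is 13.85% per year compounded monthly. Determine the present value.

CHF 72,619.54

Periodic rate r = 0.1385/12 per month; n is counted in months.
Growing ordinary annuity: PV = PMT₁ × [1 − ((1+g)/(1+r))^n] / (r − g) = 1,000 × [1 − ((1+0.0082)/(1+r))^84] / (r − 0.0082) = CHF 72,619.54.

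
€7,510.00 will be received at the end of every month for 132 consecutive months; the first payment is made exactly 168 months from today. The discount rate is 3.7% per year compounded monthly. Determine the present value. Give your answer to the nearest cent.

Ordinary annuity of 132 payments, first payment at period 168.
Periodic rate r = 0.037/12 per month; n is counted in months.
The ordinary-annuity PV formula values the stream one period before the first payment (period 167); discount that back 167 periods:
PV₀ = 7,510 × [1 − (1+r)^−132] / r × (1+r)^−167 = €486,412.82

€486,412.82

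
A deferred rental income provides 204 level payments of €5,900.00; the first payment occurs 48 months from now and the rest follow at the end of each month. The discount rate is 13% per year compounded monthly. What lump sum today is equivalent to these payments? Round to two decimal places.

€291,774.02

Ordinary annuity of 204 payments, first payment at period 48.
Periodic rate r = 0.13/12 per month; n is counted in months.
The ordinary-annuity PV formula values the stream one period before the first payment (period 47); discount that back 47 periods:
PV₀ = 5,900 × [1 − (1+r)^−204] / r × (1+r)^−47 = €291,774.02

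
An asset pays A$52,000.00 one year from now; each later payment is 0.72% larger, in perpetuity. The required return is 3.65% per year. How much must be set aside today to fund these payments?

A$1,774,744.03

Periodic rate r = 0.0365 per year.
Growing perpetuity (Gordon): PV = PMT₁ / (r − g) = 52,000 / (r − 0.0072) = A$1,774,744.03.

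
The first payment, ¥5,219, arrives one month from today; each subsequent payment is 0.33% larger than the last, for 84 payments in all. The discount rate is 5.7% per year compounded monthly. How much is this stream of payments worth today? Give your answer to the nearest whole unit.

¥411,193

Periodic rate r = 0.057/12 per month; n is counted in months.
Growing ordinary annuity: PV = PMT₁ × [1 − ((1+g)/(1+r))^n] / (r − g) = 5,219 × [1 − ((1+0.0033)/(1+r))^84] / (r − 0.0033) = ¥411,193.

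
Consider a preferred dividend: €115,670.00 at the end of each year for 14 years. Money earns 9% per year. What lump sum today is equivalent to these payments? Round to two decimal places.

€900,624.02

This is an ordinary annuity: 14 payments of €115,670.00 at the end of each year.
Periodic rate r = 0.09 per year.
PV = PMT × [(1 − (1+r)^−n)/r] = 115,670 × [1 − (1+r)^−14] / r = €900,624.02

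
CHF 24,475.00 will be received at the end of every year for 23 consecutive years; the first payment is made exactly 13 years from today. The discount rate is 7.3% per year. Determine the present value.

Ordinary annuity of 23 payments, first payment at period 13.
Periodic rate r = 0.073 per year.
The ordinary-annuity PV formula values the stream one period before the first payment (period 12); discount that back 12 periods:
PV₀ = 24,475 × [1 − (1+r)^−23] / r × (1+r)^−12 = CHF 115,475.74

CHF 115,475.74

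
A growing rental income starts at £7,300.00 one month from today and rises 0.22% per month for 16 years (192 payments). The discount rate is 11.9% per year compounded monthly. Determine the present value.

£729,077.10

Periodic rate r = 0.119/12 per month; n is counted in months.
Growing ordinary annuity: PV = PMT₁ × [1 − ((1+g)/(1+r))^n] / (r − g) = 7,300 × [1 − ((1+0.0022)/(1+r))^192] / (r − 0.0022) = £729,077.10.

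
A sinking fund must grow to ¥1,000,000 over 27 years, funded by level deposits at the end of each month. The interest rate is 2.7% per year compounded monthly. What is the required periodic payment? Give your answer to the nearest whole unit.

¥2,100

Level ordinary annuity; solve FV = PMT × [((1+r)^n − 1)/r] for PMT.
Periodic rate r = 0.027/12 per month; n is counted in months.
With n = 324: PMT = 1,000,000 / ([((1+r)^n − 1)/r]) = ¥2,100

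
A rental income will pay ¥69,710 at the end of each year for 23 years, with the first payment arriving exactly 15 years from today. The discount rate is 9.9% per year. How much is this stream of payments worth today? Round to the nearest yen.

¥166,382

Ordinary annuity of 23 payments, first payment at period 15.
Periodic rate r = 0.099 per year.
The ordinary-annuity PV formula values the stream one period before the first payment (period 14); discount that back 14 periods:
PV₀ = 69,710 × [1 − (1+r)^−23] / r × (1+r)^−14 = ¥166,382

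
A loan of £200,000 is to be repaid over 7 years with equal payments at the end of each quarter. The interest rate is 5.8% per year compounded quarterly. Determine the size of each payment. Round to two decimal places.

Level ordinary annuity; solve PV = PMT × [(1 − (1+r)^−n)/r] for PMT.
Periodic rate r = 0.058/4 per quarter; n is counted in quarters.
With n = 28: PMT = 200,000 / ([(1 − (1+r)^−n)/r]) = £8,741.67

£8,741.67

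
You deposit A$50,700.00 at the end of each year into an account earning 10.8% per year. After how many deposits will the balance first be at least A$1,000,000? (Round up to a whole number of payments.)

Periodic rate r = 0.108 per year.
Ordinary annuity FV: 1,000,000 = 50,700 × [((1+r)^n − 1)/r].
(1+r)^n = 1 + 1,000,000 × r / 50,700, so n = ln(1 + 1,000,000·r/50,700) / ln(1+r) = 11.13.
Round up to a whole number of payments: n = 12.

12 payments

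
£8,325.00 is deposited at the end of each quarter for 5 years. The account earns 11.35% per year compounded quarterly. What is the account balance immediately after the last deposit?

£220,034.78

This is an ordinary annuity: 20 deposits of £8,325.00 at the end of each quarter.
Periodic rate r = 0.1135/4 per quarter; n is counted in quarters.
FV = PMT × [((1+r)^n − 1)/r] = 8,325 × [(1+r)^20 − 1] / r = £220,034.78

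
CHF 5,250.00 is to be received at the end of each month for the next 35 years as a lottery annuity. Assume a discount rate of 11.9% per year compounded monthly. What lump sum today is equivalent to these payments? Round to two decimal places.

CHF 521,019.73

This is an ordinary annuity: 420 payments of CHF 5,250.00 at the end of each month.
Periodic rate r = 0.119/12 per month; n is counted in months.
PV = PMT × [(1 − (1+r)^−n)/r] = 5,250 × [1 − (1+r)^−420] / r = CHF 521,019.73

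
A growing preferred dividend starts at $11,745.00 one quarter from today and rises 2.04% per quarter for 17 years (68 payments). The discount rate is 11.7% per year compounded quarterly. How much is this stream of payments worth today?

Periodic rate r = 0.117/4 per quarter; n is counted in quarters.
Growing ordinary annuity: PV = PMT₁ × [1 − ((1+g)/(1+r))^n] / (r − g) = 11,745 × [1 − ((1+0.0204)/(1+r))^68] / (r − 0.0204) = $589,416.92.

$589,416.92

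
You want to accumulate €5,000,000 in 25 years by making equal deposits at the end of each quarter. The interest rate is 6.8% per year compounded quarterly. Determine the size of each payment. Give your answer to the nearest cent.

€19,334.48

Level ordinary annuity; solve FV = PMT × [((1+r)^n − 1)/r] for PMT.
Periodic rate r = 0.068/4 per quarter; n is counted in quarters.
With n = 100: PMT = 5,000,000 / ([((1+r)^n − 1)/r]) = €19,334.48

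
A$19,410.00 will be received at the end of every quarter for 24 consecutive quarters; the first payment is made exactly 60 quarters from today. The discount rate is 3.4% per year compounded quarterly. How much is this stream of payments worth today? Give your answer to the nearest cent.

A$254,773.88

Ordinary annuity of 24 payments, first payment at period 60.
Periodic rate r = 0.034/4 per quarter; n is counted in quarters.
The ordinary-annuity PV formula values the stream one period before the first payment (period 59); discount that back 59 periods:
PV₀ = 19,410 × [1 − (1+r)^−24] / r × (1+r)^−59 = A$254,773.88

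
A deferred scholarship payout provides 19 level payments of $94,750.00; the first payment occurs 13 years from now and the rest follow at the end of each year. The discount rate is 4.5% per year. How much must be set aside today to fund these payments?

$703,595.51

Ordinary annuity of 19 payments, first payment at period 13.
Periodic rate r = 0.045 per year.
The ordinary-annuity PV formula values the stream one period before the first payment (period 12); discount that back 12 periods:
PV₀ = 94,750 × [1 − (1+r)^−19] / r × (1+r)^−12 = $703,595.51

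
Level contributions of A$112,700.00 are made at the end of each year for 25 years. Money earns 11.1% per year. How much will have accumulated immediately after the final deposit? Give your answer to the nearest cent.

A$13,092,261.08

This is an ordinary annuity: 25 deposits of A$112,700.00 at the end of each year.
Periodic rate r = 0.111 per year.
FV = PMT × [((1+r)^n − 1)/r] = 112,700 × [(1+r)^25 − 1] / r = A$13,092,261.08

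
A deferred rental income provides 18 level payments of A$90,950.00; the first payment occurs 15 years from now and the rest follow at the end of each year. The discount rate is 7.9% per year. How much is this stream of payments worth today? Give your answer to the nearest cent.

A$296,038.52

Ordinary annuity of 18 payments, first payment at period 15.
Periodic rate r = 0.079 per year.
The ordinary-annuity PV formula values the stream one period before the first payment (period 14); discount that back 14 periods:
PV₀ = 90,950 × [1 − (1+r)^−18] / r × (1+r)^−14 = A$296,038.52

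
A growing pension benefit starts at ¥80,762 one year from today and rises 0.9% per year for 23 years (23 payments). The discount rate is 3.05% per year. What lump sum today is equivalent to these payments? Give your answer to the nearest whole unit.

Periodic rate r = 0.0305 per year.
Growing ordinary annuity: PV = PMT₁ × [1 − ((1+g)/(1+r))^n] / (r − g) = 80,762 × [1 − ((1+0.009)/(1+r))^23] / (r − 0.009) = ¥1,443,447.

¥1,443,447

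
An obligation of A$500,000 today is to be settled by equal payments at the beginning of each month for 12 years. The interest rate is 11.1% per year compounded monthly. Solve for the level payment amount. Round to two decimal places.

A$6,239.68

Level annuity due; solve PV = PMT × [(1 − (1+r)^−n)/r] × (1+r) for PMT.
Periodic rate r = 0.111/12 per month; n is counted in months.
With n = 144: PMT = 500,000 / ([(1 − (1+r)^−n)/r] × (1+r)) = A$6,239.68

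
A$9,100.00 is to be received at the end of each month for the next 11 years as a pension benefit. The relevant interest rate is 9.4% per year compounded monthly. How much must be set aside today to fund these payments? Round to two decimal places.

This is an ordinary annuity: 132 payments of A$9,100.00 at the end of each month.
Periodic rate r = 0.094/12 per month; n is counted in months.
PV = PMT × [(1 − (1+r)^−n)/r] = 9,100 × [1 − (1+r)^−132] / r = A$746,954.43

A$746,954.43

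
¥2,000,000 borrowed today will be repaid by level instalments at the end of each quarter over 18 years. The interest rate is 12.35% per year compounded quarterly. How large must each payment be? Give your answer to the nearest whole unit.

¥69,537

Level ordinary annuity; solve PV = PMT × [(1 − (1+r)^−n)/r] for PMT.
Periodic rate r = 0.1235/4 per quarter; n is counted in quarters.
With n = 72: PMT = 2,000,000 / ([(1 − (1+r)^−n)/r]) = ¥69,537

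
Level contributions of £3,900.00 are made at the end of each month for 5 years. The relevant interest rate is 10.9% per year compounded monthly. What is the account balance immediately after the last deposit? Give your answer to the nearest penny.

This is an ordinary annuity: 60 deposits of £3,900.00 at the end of each month.
Periodic rate r = 0.109/12 per month; n is counted in months.
FV = PMT × [((1+r)^n − 1)/r] = 3,900 × [(1+r)^60 − 1] / r = £309,296.70

£309,296.70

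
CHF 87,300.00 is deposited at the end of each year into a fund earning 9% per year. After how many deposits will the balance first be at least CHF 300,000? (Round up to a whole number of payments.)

Periodic rate r = 0.09 per year.
Ordinary annuity FV: 300,000 = 87,300 × [((1+r)^n − 1)/r].
(1+r)^n = 1 + 300,000 × r / 87,300, so n = ln(1 + 300,000·r/87,300) / ln(1+r) = 3.13.
Round up to a whole number of payments: n = 4.

4 payments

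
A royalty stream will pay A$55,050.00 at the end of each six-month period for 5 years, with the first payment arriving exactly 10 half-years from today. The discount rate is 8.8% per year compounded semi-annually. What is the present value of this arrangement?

Ordinary annuity of 10 payments, first payment at period 10.
Periodic rate r = 0.088/2 per half-year; n is counted in half-years.
The ordinary-annuity PV formula values the stream one period before the first payment (period 9); discount that back 9 periods:
PV₀ = 55,050 × [1 − (1+r)^−10] / r × (1+r)^−9 = A$297,109.48

A$297,109.48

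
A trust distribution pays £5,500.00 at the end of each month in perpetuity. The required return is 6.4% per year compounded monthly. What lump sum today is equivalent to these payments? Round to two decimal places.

£1,031,250.00

Periodic rate r = 0.064/12 per month.
Level perpetuity: PV = PMT / r = 5,500 / (0.064/12) = £1,031,250.00.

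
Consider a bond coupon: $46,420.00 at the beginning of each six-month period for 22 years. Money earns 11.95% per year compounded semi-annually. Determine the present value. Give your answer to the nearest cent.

This is an annuity due: 44 payments of $46,420.00 at the beginning of each six-month period.
Periodic rate r = 0.1195/2 per half-year; n is counted in half-years.
PV = PMT × [(1 − (1+r)^−n)/r] × (1+r) = 46,420 × [1 − (1+r)^−44] / r × (1+r) = $759,258.90

$759,258.90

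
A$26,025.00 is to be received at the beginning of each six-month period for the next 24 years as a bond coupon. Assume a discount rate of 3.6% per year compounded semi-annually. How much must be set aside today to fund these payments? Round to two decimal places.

A$846,724.99

This is an annuity due: 48 payments of A$26,025.00 at the beginning of each six-month period.
Periodic rate r = 0.036/2 per half-year; n is counted in half-years.
PV = PMT × [(1 − (1+r)^−n)/r] × (1+r) = 26,025 × [1 − (1+r)^−48] / r × (1+r) = A$846,724.99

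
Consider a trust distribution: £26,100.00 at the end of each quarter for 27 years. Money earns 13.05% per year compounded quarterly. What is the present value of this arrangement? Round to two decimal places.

This is an ordinary annuity: 108 payments of £26,100.00 at the end of each quarter.
Periodic rate r = 0.1305/4 per quarter; n is counted in quarters.
PV = PMT × [(1 − (1+r)^−n)/r] = 26,100 × [1 − (1+r)^−108] / r = £775,037.65

£775,037.65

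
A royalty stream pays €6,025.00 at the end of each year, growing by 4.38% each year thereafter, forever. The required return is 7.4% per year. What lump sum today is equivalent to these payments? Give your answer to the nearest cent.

€199,503.31

Periodic rate r = 0.074 per year.
Growing perpetuity (Gordon): PV = PMT₁ / (r − g) = 6,025 / (r − 0.0438) = €199,503.31.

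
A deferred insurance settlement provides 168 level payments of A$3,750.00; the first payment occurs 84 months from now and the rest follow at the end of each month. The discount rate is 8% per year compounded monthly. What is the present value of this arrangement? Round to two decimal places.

A$217,924.50

Ordinary annuity of 168 payments, first payment at period 84.
Periodic rate r = 0.08/12 per month; n is counted in months.
The ordinary-annuity PV formula values the stream one period before the first payment (period 83); discount that back 83 periods:
PV₀ = 3,750 × [1 − (1+r)^−168] / r × (1+r)^−83 = A$217,924.50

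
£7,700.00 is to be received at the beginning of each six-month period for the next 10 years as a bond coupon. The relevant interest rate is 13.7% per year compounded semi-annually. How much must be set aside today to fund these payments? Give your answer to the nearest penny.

This is an annuity due: 20 payments of £7,700.00 at the beginning of each six-month period.
Periodic rate r = 0.137/2 per half-year; n is counted in half-years.
PV = PMT × [(1 − (1+r)^−n)/r] × (1+r) = 7,700 × [1 − (1+r)^−20] / r × (1+r) = £88,187.20

£88,187.20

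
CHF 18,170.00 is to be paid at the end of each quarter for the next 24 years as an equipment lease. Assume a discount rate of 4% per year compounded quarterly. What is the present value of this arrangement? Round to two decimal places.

This is an ordinary annuity: 96 payments of CHF 18,170.00 at the end of each quarter.
Periodic rate r = 0.04/4 per quarter; n is counted in quarters.
PV = PMT × [(1 − (1+r)^−n)/r] = 18,170 × [1 − (1+r)^−96] / r = CHF 1,117,958.36

CHF 1,117,958.36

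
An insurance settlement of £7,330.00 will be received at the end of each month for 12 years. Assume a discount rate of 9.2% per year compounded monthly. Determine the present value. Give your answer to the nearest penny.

This is an ordinary annuity: 144 payments of £7,330.00 at the end of each month.
Periodic rate r = 0.092/12 per month; n is counted in months.
PV = PMT × [(1 − (1+r)^−n)/r] = 7,330 × [1 − (1+r)^−144] / r = £637,766.26

£637,766.26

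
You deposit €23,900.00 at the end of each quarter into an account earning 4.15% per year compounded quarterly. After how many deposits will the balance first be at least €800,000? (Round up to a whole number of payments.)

Periodic rate r = 0.0415/4 per quarter; n is counted in quarters.
Ordinary annuity FV: 800,000 = 23,900 × [((1+r)^n − 1)/r].
(1+r)^n = 1 + 800,000 × r / 23,900, so n = ln(1 + 800,000·r/23,900) / ln(1+r) = 28.88.
Round up to a whole number of payments: n = 29.

29 payments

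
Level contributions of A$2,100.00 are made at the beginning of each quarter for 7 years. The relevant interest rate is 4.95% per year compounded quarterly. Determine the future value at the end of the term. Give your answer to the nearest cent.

This is an annuity due: 28 deposits of A$2,100.00 at the beginning of each quarter.
Periodic rate r = 0.0495/4 per quarter; n is counted in quarters.
FV = PMT × [((1+r)^n − 1)/r] × (1+r) = 2,100 × [(1+r)^28 − 1] / r × (1+r) = A$70,626.71

A$70,626.71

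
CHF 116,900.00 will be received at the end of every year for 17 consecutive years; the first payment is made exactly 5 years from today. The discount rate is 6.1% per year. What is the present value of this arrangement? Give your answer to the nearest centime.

Ordinary annuity of 17 payments, first payment at period 5.
Periodic rate r = 0.061 per year.
The ordinary-annuity PV formula values the stream one period before the first payment (period 4); discount that back 4 periods:
PV₀ = 116,900 × [1 − (1+r)^−17] / r × (1+r)^−4 = CHF 959,583.87

CHF 959,583.87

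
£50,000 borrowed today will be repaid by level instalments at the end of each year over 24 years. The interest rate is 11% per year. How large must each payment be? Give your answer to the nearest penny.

£5,989.36

Level ordinary annuity; solve PV = PMT × [(1 − (1+r)^−n)/r] for PMT.
Periodic rate r = 0.11 per year.
With n = 24: PMT = 50,000 / ([(1 − (1+r)^−n)/r]) = £5,989.36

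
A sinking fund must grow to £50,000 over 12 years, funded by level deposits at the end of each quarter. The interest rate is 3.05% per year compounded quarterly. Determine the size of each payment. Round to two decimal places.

Level ordinary annuity; solve FV = PMT × [((1+r)^n − 1)/r] for PMT.
Periodic rate r = 0.0305/4 per quarter; n is counted in quarters.
With n = 48: PMT = 50,000 / ([((1+r)^n − 1)/r]) = £866.57

£866.57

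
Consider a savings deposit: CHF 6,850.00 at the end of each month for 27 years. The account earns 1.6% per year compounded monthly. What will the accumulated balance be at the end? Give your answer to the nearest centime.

This is an ordinary annuity: 324 deposits of CHF 6,850.00 at the end of each month.
Periodic rate r = 0.016/12 per month; n is counted in months.
FV = PMT × [((1+r)^n − 1)/r] = 6,850 × [(1+r)^324 − 1] / r = CHF 2,773,694.93

CHF 2,773,694.93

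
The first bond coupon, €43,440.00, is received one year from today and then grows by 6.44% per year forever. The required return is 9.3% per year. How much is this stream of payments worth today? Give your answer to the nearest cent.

Periodic rate r = 0.093 per year.
Growing perpetuity (Gordon): PV = PMT₁ / (r − g) = 43,440 / (r − 0.0644) = €1,518,881.12.

€1,518,881.12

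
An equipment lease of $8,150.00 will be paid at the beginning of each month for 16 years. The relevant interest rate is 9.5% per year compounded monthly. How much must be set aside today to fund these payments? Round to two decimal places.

$809,320.72

This is an annuity due: 192 payments of $8,150.00 at the beginning of each month.
Periodic rate r = 0.095/12 per month; n is counted in months.
PV = PMT × [(1 − (1+r)^−n)/r] × (1+r) = 8,150 × [1 − (1+r)^−192] / r × (1+r) = $809,320.72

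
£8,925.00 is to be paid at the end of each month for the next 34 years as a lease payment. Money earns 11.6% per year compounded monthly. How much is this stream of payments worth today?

This is an ordinary annuity: 408 payments of £8,925.00 at the end of each month.
Periodic rate r = 0.116/12 per month; n is counted in months.
PV = PMT × [(1 − (1+r)^−n)/r] = 8,925 × [1 − (1+r)^−408] / r = £905,049.50

£905,049.50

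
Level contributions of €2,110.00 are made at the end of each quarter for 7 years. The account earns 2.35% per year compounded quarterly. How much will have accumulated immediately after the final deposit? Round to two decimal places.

This is an ordinary annuity: 28 deposits of €2,110.00 at the end of each quarter.
Periodic rate r = 0.0235/4 per quarter; n is counted in quarters.
FV = PMT × [((1+r)^n − 1)/r] = 2,110 × [(1+r)^28 − 1] / r = €64,013.38

€64,013.38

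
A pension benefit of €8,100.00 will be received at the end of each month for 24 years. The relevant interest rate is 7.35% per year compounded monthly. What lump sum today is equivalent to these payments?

€1,094,614.16

This is an ordinary annuity: 288 payments of €8,100.00 at the end of each month.
Periodic rate r = 0.0735/12 per month; n is counted in months.
PV = PMT × [(1 − (1+r)^−n)/r] = 8,100 × [1 − (1+r)^−288] / r = €1,094,614.16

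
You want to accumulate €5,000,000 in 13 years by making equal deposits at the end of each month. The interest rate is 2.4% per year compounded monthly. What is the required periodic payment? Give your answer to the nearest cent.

Level ordinary annuity; solve FV = PMT × [((1+r)^n − 1)/r] for PMT.
Periodic rate r = 0.024/12 per month; n is counted in months.
With n = 156: PMT = 5,000,000 / ([((1+r)^n − 1)/r]) = €27,342.64

€27,342.64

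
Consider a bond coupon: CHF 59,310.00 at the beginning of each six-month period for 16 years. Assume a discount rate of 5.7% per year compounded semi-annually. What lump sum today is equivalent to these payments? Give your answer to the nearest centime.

This is an annuity due: 32 payments of CHF 59,310.00 at the beginning of each six-month period.
Periodic rate r = 0.057/2 per half-year; n is counted in half-years.
PV = PMT × [(1 − (1+r)^−n)/r] × (1+r) = 59,310 × [1 − (1+r)^−32] / r × (1+r) = CHF 1,269,499.54

CHF 1,269,499.54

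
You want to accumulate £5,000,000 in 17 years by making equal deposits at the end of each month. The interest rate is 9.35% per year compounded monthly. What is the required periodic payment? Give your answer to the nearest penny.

£10,063.64

Level ordinary annuity; solve FV = PMT × [((1+r)^n − 1)/r] for PMT.
Periodic rate r = 0.0935/12 per month; n is counted in months.
With n = 204: PMT = 5,000,000 / ([((1+r)^n − 1)/r]) = £10,063.64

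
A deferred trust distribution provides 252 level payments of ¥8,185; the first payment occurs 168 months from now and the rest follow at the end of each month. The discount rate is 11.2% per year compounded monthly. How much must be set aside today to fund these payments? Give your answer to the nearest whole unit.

¥167,982

Ordinary annuity of 252 payments, first payment at period 168.
Periodic rate r = 0.112/12 per month; n is counted in months.
The ordinary-annuity PV formula values the stream one period before the first payment (period 167); discount that back 167 periods:
PV₀ = 8,185 × [1 − (1+r)^−252] / r × (1+r)^−167 = ¥167,982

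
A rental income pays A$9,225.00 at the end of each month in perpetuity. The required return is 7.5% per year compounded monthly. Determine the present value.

Periodic rate r = 0.075/12 per month.
Level perpetuity: PV = PMT / r = 9,225 / (0.075/12) = A$1,476,000.00.

A$1,476,000.00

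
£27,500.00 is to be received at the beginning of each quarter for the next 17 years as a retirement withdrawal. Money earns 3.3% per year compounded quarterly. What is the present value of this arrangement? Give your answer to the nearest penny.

This is an annuity due: 68 payments of £27,500.00 at the beginning of each quarter.
Periodic rate r = 0.033/4 per quarter; n is counted in quarters.
PV = PMT × [(1 − (1+r)^−n)/r] × (1+r) = 27,500 × [1 − (1+r)^−68] / r × (1+r) = £1,438,594.75

£1,438,594.75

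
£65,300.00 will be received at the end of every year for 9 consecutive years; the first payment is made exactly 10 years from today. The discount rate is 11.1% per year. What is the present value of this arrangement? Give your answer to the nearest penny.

Ordinary annuity of 9 payments, first payment at period 10.
Periodic rate r = 0.111 per year.
The ordinary-annuity PV formula values the stream one period before the first payment (period 9); discount that back 9 periods:
PV₀ = 65,300 × [1 − (1+r)^−9] / r × (1+r)^−9 = £139,662.16

£139,662.16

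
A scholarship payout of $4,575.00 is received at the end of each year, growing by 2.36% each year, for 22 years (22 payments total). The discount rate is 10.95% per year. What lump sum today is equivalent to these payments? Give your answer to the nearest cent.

Periodic rate r = 0.1095 per year.
Growing ordinary annuity: PV = PMT₁ × [1 − ((1+g)/(1+r))^n] / (r − g) = 4,575 × [1 − ((1+0.0236)/(1+r))^22] / (r − 0.0236) = $44,213.46.

$44,213.46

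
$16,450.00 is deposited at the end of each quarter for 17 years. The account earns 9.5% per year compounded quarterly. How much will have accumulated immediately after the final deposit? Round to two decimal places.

$2,724,710.80

This is an ordinary annuity: 68 deposits of $16,450.00 at the end of each quarter.
Periodic rate r = 0.095/4 per quarter; n is counted in quarters.
FV = PMT × [((1+r)^n − 1)/r] = 16,450 × [(1+r)^68 − 1] / r = $2,724,710.80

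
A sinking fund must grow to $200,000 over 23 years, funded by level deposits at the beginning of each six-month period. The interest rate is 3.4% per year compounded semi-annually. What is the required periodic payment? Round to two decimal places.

$2,853.70

Level annuity due; solve FV = PMT × [((1+r)^n − 1)/r] × (1+r) for PMT.
Periodic rate r = 0.034/2 per half-year; n is counted in half-years.
With n = 46: PMT = 200,000 / ([((1+r)^n − 1)/r] × (1+r)) = $2,853.70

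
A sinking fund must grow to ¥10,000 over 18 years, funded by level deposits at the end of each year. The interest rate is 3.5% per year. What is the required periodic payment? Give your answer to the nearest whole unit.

Level ordinary annuity; solve FV = PMT × [((1+r)^n − 1)/r] for PMT.
Periodic rate r = 0.035 per year.
With n = 18: PMT = 10,000 / ([((1+r)^n − 1)/r]) = ¥408

¥408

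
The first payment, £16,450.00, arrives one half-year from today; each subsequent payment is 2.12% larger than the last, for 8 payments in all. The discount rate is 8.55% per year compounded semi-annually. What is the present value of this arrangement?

Periodic rate r = 0.0855/2 per half-year; n is counted in half-years.
Growing ordinary annuity: PV = PMT₁ × [1 − ((1+g)/(1+r))^n] / (r − g) = 16,450 × [1 − ((1+0.0212)/(1+r))^8] / (r − 0.0212) = £117,443.74.

£117,443.74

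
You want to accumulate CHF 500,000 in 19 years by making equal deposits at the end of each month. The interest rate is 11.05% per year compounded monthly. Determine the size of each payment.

CHF 649.93

Level ordinary annuity; solve FV = PMT × [((1+r)^n − 1)/r] for PMT.
Periodic rate r = 0.1105/12 per month; n is counted in months.
With n = 228: PMT = 500,000 / ([((1+r)^n − 1)/r]) = CHF 649.93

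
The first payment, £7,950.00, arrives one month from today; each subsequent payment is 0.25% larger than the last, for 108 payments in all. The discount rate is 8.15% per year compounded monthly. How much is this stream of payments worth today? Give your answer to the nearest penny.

Periodic rate r = 0.0815/12 per month; n is counted in months.
Growing ordinary annuity: PV = PMT₁ × [1 − ((1+g)/(1+r))^n] / (r − g) = 7,950 × [1 − ((1+0.0025)/(1+r))^108] / (r − 0.0025) = £684,606.38.

£684,606.38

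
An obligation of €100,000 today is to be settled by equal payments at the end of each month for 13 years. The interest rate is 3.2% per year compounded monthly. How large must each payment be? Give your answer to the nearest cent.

€784.42

Level ordinary annuity; solve PV = PMT × [(1 − (1+r)^−n)/r] for PMT.
Periodic rate r = 0.032/12 per month; n is counted in months.
With n = 156: PMT = 100,000 / ([(1 − (1+r)^−n)/r]) = €784.42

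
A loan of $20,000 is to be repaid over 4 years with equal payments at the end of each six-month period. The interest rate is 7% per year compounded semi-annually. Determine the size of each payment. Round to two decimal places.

Level ordinary annuity; solve PV = PMT × [(1 − (1+r)^−n)/r] for PMT.
Periodic rate r = 0.07/2 per half-year; n is counted in half-years.
With n = 8: PMT = 20,000 / ([(1 − (1+r)^−n)/r]) = $2,909.53

$2,909.53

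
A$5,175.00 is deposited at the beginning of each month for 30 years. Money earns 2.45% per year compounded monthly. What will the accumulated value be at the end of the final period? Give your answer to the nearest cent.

A$2,753,014.52

This is an annuity due: 360 deposits of A$5,175.00 at the beginning of each month.
Periodic rate r = 0.0245/12 per month; n is counted in months.
FV = PMT × [((1+r)^n − 1)/r] × (1+r) = 5,175 × [(1+r)^360 − 1] / r × (1+r) = A$2,753,014.52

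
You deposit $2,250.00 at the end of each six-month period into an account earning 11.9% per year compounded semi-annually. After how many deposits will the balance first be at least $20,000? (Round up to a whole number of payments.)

Periodic rate r = 0.119/2 per half-year; n is counted in half-years.
Ordinary annuity FV: 20,000 = 2,250 × [((1+r)^n − 1)/r].
(1+r)^n = 1 + 20,000 × r / 2,250, so n = ln(1 + 20,000·r/2,250) / ln(1+r) = 7.35.
Round up to a whole number of payments: n = 8.

8 payments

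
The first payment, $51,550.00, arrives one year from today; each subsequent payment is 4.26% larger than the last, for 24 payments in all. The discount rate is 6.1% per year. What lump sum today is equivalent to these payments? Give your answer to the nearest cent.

$960,574.74

Periodic rate r = 0.061 per year.
Growing ordinary annuity: PV = PMT₁ × [1 − ((1+g)/(1+r))^n] / (r − g) = 51,550 × [1 − ((1+0.0426)/(1+r))^24] / (r − 0.0426) = $960,574.74.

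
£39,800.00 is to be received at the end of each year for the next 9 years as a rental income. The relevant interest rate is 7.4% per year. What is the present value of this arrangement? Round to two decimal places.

This is an ordinary annuity: 9 payments of £39,800.00 at the end of each year.
Periodic rate r = 0.074 per year.
PV = PMT × [(1 − (1+r)^−n)/r] = 39,800 × [1 − (1+r)^−9] / r = £254,950.95

£254,950.95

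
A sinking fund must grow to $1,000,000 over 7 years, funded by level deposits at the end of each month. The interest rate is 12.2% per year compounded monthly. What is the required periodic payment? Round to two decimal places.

Level ordinary annuity; solve FV = PMT × [((1+r)^n − 1)/r] for PMT.
Periodic rate r = 0.122/12 per month; n is counted in months.
With n = 84: PMT = 1,000,000 / ([((1+r)^n − 1)/r]) = $7,593.20

$7,593.20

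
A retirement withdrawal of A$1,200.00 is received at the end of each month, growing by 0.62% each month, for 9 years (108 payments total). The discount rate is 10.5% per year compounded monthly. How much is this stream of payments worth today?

A$112,554.69

Periodic rate r = 0.105/12 per month; n is counted in months.
Growing ordinary annuity: PV = PMT₁ × [1 − ((1+g)/(1+r))^n] / (r − g) = 1,200 × [1 − ((1+0.0062)/(1+r))^108] / (r − 0.0062) = A$112,554.69.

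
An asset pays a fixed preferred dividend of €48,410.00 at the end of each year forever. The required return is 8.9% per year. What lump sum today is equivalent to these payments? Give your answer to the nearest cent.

€543,932.58

Periodic rate r = 0.089 per year.
Level perpetuity: PV = PMT / r = 48,410 / (0.089) = €543,932.58.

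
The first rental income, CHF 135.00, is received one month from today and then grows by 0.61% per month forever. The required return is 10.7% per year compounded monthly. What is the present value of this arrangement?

CHF 47,928.99

Periodic rate r = 0.107/12 per month.
Growing perpetuity (Gordon): PV = PMT₁ / (r − g) = 135 / (r − 0.0061) = CHF 47,928.99.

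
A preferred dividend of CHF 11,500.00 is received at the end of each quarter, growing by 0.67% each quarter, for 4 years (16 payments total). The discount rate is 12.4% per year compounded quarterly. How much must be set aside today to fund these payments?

Periodic rate r = 0.124/4 per quarter; n is counted in quarters.
Growing ordinary annuity: PV = PMT₁ × [1 − ((1+g)/(1+r))^n] / (r − g) = 11,500 × [1 − ((1+0.0067)/(1+r))^16] / (r − 0.0067) = CHF 150,138.34.

CHF 150,138.34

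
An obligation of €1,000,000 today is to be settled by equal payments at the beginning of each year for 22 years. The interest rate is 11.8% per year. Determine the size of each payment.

€115,471.15

Level annuity due; solve PV = PMT × [(1 − (1+r)^−n)/r] × (1+r) for PMT.
Periodic rate r = 0.118 per year.
With n = 22: PMT = 1,000,000 / ([(1 − (1+r)^−n)/r] × (1+r)) = €115,471.15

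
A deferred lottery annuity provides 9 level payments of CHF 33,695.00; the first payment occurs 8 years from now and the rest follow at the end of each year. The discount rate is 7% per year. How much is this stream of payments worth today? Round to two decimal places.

CHF 136,712.72

Ordinary annuity of 9 payments, first payment at period 8.
Periodic rate r = 0.07 per year.
The ordinary-annuity PV formula values the stream one period before the first payment (period 7); discount that back 7 periods:
PV₀ = 33,695 × [1 − (1+r)^−9] / r × (1+r)^−7 = CHF 136,712.72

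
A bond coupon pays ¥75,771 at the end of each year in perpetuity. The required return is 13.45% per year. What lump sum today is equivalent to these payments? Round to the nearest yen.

Periodic rate r = 0.1345 per year.
Level perpetuity: PV = PMT / r = 75,771 / (0.1345) = ¥563,353.

¥563,353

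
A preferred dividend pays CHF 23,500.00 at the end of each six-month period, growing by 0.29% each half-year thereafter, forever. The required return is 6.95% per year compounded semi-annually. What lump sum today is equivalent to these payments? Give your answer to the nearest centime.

CHF 737,833.59

Periodic rate r = 0.0695/2 per half-year.
Growing perpetuity (Gordon): PV = PMT₁ / (r − g) = 23,500 / (r − 0.0029) = CHF 737,833.59.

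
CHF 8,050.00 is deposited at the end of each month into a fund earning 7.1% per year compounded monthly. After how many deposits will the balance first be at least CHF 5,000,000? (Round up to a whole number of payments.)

Periodic rate r = 0.071/12 per month; n is counted in months.
Ordinary annuity FV: 5,000,000 = 8,050 × [((1+r)^n − 1)/r].
(1+r)^n = 1 + 5,000,000 × r / 8,050, so n = ln(1 + 5,000,000·r/8,050) / ln(1+r) = 261.43.
Round up to a whole number of payments: n = 262.

262 payments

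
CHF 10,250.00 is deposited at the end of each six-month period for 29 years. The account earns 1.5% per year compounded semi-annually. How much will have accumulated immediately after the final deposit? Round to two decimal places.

CHF 741,358.45

This is an ordinary annuity: 58 deposits of CHF 10,250.00 at the end of each six-month period.
Periodic rate r = 0.015/2 per half-year; n is counted in half-years.
FV = PMT × [((1+r)^n − 1)/r] = 10,250 × [(1+r)^58 − 1] / r = CHF 741,358.45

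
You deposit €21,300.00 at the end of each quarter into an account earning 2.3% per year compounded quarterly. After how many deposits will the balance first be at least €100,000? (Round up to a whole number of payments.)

5 payments

Periodic rate r = 0.023/4 per quarter; n is counted in quarters.
Ordinary annuity FV: 100,000 = 21,300 × [((1+r)^n − 1)/r].
(1+r)^n = 1 + 100,000 × r / 21,300, so n = ln(1 + 100,000·r/21,300) / ln(1+r) = 4.65.
Round up to a whole number of payments: n = 5.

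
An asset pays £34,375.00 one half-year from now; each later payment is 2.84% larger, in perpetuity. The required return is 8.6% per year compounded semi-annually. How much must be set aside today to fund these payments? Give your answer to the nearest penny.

Periodic rate r = 0.086/2 per half-year.
Growing perpetuity (Gordon): PV = PMT₁ / (r − g) = 34,375 / (r − 0.0284) = £2,354,452.05.

£2,354,452.05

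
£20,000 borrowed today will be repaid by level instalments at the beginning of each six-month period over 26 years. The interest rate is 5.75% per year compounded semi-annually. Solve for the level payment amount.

Level annuity due; solve PV = PMT × [(1 − (1+r)^−n)/r] × (1+r) for PMT.
Periodic rate r = 0.0575/2 per half-year; n is counted in half-years.
With n = 52: PMT = 20,000 / ([(1 − (1+r)^−n)/r] × (1+r)) = £724.97

£724.97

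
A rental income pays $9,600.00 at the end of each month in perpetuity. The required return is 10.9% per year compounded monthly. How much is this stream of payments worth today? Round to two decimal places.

$1,056,880.73

Periodic rate r = 0.109/12 per month.
Level perpetuity: PV = PMT / r = 9,600 / (0.109/12) = $1,056,880.73.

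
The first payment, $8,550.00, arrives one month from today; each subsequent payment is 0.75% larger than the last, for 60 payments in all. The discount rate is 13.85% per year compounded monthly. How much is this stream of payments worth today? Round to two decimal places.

Periodic rate r = 0.1385/12 per month; n is counted in months.
Growing ordinary annuity: PV = PMT₁ × [1 − ((1+g)/(1+r))^n] / (r − g) = 8,550 × [1 − ((1+0.0075)/(1+r))^60] / (r − 0.0075) = $451,735.96.

$451,735.96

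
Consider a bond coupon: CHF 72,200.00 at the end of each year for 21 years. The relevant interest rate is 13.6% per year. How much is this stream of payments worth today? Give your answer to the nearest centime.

CHF 494,402.48

This is an ordinary annuity: 21 payments of CHF 72,200.00 at the end of each year.
Periodic rate r = 0.136 per year.
PV = PMT × [(1 − (1+r)^−n)/r] = 72,200 × [1 − (1+r)^−21] / r = CHF 494,402.48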